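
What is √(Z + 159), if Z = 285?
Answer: 2*√111 ≈ 21.071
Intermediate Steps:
√(Z + 159) = √(285 + 159) = √444 = 2*√111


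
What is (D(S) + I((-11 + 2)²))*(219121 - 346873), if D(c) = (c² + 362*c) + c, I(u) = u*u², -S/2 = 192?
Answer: -68922842760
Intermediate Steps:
S = -384 (S = -2*192 = -384)
I(u) = u³
D(c) = c² + 363*c
(D(S) + I((-11 + 2)²))*(219121 - 346873) = (-384*(363 - 384) + ((-11 + 2)²)³)*(219121 - 346873) = (-384*(-21) + ((-9)²)³)*(-127752) = (8064 + 81³)*(-127752) = (8064 + 531441)*(-127752) = 539505*(-127752) = -68922842760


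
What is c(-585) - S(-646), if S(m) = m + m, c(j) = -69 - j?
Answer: 1808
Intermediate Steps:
S(m) = 2*m
c(-585) - S(-646) = (-69 - 1*(-585)) - 2*(-646) = (-69 + 585) - 1*(-1292) = 516 + 1292 = 1808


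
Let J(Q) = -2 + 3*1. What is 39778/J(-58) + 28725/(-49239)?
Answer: 652866739/16413 ≈ 39777.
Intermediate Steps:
J(Q) = 1 (J(Q) = -2 + 3 = 1)
39778/J(-58) + 28725/(-49239) = 39778/1 + 28725/(-49239) = 39778*1 + 28725*(-1/49239) = 39778 - 9575/16413 = 652866739/16413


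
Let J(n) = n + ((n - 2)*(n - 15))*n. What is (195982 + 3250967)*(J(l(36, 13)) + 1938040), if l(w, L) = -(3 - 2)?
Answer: 6680156139459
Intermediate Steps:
l(w, L) = -1 (l(w, L) = -1*1 = -1)
J(n) = n + n*(-15 + n)*(-2 + n) (J(n) = n + ((-2 + n)*(-15 + n))*n = n + ((-15 + n)*(-2 + n))*n = n + n*(-15 + n)*(-2 + n))
(195982 + 3250967)*(J(l(36, 13)) + 1938040) = (195982 + 3250967)*(-(31 + (-1)² - 17*(-1)) + 1938040) = 3446949*(-(31 + 1 + 17) + 1938040) = 3446949*(-1*49 + 1938040) = 3446949*(-49 + 1938040) = 3446949*1937991 = 6680156139459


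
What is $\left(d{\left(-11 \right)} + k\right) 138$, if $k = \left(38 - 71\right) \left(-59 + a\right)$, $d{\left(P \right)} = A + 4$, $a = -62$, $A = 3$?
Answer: $552000$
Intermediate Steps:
$d{\left(P \right)} = 7$ ($d{\left(P \right)} = 3 + 4 = 7$)
$k = 3993$ ($k = \left(38 - 71\right) \left(-59 - 62\right) = \left(-33\right) \left(-121\right) = 3993$)
$\left(d{\left(-11 \right)} + k\right) 138 = \left(7 + 3993\right) 138 = 4000 \cdot 138 = 552000$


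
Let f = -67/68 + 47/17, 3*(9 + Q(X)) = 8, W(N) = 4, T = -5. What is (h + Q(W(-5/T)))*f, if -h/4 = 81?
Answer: -119911/204 ≈ -587.80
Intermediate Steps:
Q(X) = -19/3 (Q(X) = -9 + (⅓)*8 = -9 + 8/3 = -19/3)
h = -324 (h = -4*81 = -324)
f = 121/68 (f = -67*1/68 + 47*(1/17) = -67/68 + 47/17 = 121/68 ≈ 1.7794)
(h + Q(W(-5/T)))*f = (-324 - 19/3)*(121/68) = -991/3*121/68 = -119911/204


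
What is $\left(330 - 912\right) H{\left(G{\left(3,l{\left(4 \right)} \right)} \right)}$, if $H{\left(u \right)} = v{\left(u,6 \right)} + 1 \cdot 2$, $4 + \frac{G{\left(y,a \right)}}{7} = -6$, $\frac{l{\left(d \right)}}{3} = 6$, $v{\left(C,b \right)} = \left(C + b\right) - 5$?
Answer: $38994$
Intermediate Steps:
$v{\left(C,b \right)} = -5 + C + b$
$l{\left(d \right)} = 18$ ($l{\left(d \right)} = 3 \cdot 6 = 18$)
$G{\left(y,a \right)} = -70$ ($G{\left(y,a \right)} = -28 + 7 \left(-6\right) = -28 - 42 = -70$)
$H{\left(u \right)} = 3 + u$ ($H{\left(u \right)} = \left(-5 + u + 6\right) + 1 \cdot 2 = \left(1 + u\right) + 2 = 3 + u$)
$\left(330 - 912\right) H{\left(G{\left(3,l{\left(4 \right)} \right)} \right)} = \left(330 - 912\right) \left(3 - 70\right) = \left(-582\right) \left(-67\right) = 38994$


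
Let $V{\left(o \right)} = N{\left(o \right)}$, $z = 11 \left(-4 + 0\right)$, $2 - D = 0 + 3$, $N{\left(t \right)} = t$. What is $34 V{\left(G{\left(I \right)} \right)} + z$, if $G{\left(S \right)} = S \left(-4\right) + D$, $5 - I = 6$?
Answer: $58$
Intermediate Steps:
$I = -1$ ($I = 5 - 6 = -1$)
$D = -1$ ($D = 2 - \left(0 + 3\right) = 2 - 3 = -1$)
$z = -44$ ($z = 11 \left(-4\right) = -44$)
$G{\left(S \right)} = -1 - 4 S$ ($G{\left(S \right)} = S \left(-4\right) - 1 = - 4 S - 1 = -1 - 4 S$)
$V{\left(o \right)} = o$
$34 V{\left(G{\left(I \right)} \right)} + z = 34 \left(-1 - -4\right) - 44 = 34 \left(-1 + 4\right) - 44 = 34 \cdot 3 - 44 = 102 - 44 = 58$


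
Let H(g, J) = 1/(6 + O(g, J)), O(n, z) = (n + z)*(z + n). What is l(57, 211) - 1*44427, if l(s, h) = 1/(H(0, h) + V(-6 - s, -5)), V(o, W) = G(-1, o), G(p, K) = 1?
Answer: -1978200929/44528 ≈ -44426.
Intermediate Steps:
O(n, z) = (n + z)**2 (O(n, z) = (n + z)*(n + z) = (n + z)**2)
H(g, J) = 1/(6 + (J + g)**2) (H(g, J) = 1/(6 + (g + J)**2) = 1/(6 + (J + g)**2))
V(o, W) = 1
l(s, h) = 1/(1 + 1/(6 + h**2)) (l(s, h) = 1/(1/(6 + (h + 0)**2) + 1) = 1/(1/(6 + h**2) + 1) = 1/(1 + 1/(6 + h**2)))
l(57, 211) - 1*44427 = (6 + 211**2)/(7 + 211**2) - 1*44427 = (6 + 44521)/(7 + 44521) - 44427 = 44527/44528 - 44427 = -1978200929/44528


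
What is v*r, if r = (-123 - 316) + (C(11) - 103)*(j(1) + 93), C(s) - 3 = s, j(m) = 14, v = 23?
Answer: -229126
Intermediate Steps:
C(s) = 3 + s
r = -9962 (r = (-123 - 316) + ((3 + 11) - 103)*(14 + 93) = -439 + (14 - 103)*107 = -439 - 89*107 = -439 - 9523 = -9962)
v*r = 23*(-9962) = -229126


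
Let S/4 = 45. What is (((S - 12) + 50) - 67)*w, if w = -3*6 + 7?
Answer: -1661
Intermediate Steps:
S = 180 (S = 4*45 = 180)
w = -11 (w = -18 + 7 = -11)
(((S - 12) + 50) - 67)*w = (((180 - 12) + 50) - 67)*(-11) = ((168 + 50) - 67)*(-11) = (218 - 67)*(-11) = 151*(-11) = -1661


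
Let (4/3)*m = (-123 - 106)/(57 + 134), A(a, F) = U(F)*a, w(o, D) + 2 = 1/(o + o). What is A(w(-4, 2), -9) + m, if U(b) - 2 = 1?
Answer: -11115/1528 ≈ -7.2742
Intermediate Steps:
U(b) = 3 (U(b) = 2 + 1 = 3)
w(o, D) = -2 + 1/(2*o) (w(o, D) = -2 + 1/(o + o) = -2 + 1/(2*o))
A(a, F) = 3*a
m = -687/764 (m = 3*((-123 - 106)/(57 + 134))/4 = 3*(-229/191)/4 = 3*(-229*1/191)/4 = (¾)*(-229/191) = -687/764 ≈ -0.89921)
A(w(-4, 2), -9) + m = 3*(-2 + (½)/(-4)) - 687/764 = 3*(-2 + (½)*(-¼)) - 687/764 = 3*(-2 - ⅛) - 687/764 = 3*(-17/8) - 687/764 = -51/8 - 687/764 = -11115/1528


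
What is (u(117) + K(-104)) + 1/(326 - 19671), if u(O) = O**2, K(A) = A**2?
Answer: 474049224/19345 ≈ 24505.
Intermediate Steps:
(u(117) + K(-104)) + 1/(326 - 19671) = (117**2 + (-104)**2) + 1/(326 - 19671) = (13689 + 10816) + 1/(-19345) = 24505 - 1/19345 = 474049224/19345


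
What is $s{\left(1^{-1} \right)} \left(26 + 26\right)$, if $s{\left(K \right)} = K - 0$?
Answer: $52$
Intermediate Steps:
$s{\left(K \right)} = K$ ($s{\left(K \right)} = K + 0 = K$)
$s{\left(1^{-1} \right)} \left(26 + 26\right) = \frac{26 + 26}{1} = 1 \cdot 52 = 52$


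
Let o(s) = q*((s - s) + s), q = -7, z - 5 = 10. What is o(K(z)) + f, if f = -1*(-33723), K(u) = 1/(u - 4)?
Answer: 370946/11 ≈ 33722.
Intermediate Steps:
z = 15 (z = 5 + 10 = 15)
K(u) = 1/(-4 + u)
f = 33723
o(s) = -7*s (o(s) = -7*((s - s) + s) = -7*(0 + s) = -7*s)
o(K(z)) + f = -7/(-4 + 15) + 33723 = -7/11 + 33723 = 370946/11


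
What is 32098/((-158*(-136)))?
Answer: 16049/10744 ≈ 1.4938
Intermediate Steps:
32098/((-158*(-136))) = 32098/21488 = 32098*(1/21488) = 16049/10744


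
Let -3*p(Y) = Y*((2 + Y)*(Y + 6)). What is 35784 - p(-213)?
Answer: -3065283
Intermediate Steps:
p(Y) = -Y*(2 + Y)*(6 + Y)/3 (p(Y) = -Y*(2 + Y)*(Y + 6)/3 = -Y*(2 + Y)*(6 + Y)/3)
35784 - p(-213) = 35784 - (-1)*(-213)*(12 + (-213)² + 8*(-213))/3 = 35784 - (-1)*(-213)*(12 + 45369 - 1704)/3 = 35784 - (-1)*(-213)*43677/3 = 35784 - 1*3101067 = 35784 - 3101067 = -3065283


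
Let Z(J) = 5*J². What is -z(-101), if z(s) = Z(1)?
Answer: -5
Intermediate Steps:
z(s) = 5 (z(s) = 5*1² = 5*1 = 5)
-z(-101) = -1*5 = -5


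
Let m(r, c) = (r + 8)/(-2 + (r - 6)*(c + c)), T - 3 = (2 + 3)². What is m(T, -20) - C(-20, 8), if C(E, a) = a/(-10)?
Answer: 186/245 ≈ 0.75918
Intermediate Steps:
C(E, a) = -a/10 (C(E, a) = a*(-⅒) = -a/10)
T = 28 (T = 3 + (2 + 3)² = 3 + 5² = 3 + 25 = 28)
m(r, c) = (8 + r)/(-2 + 2*c*(-6 + r)) (m(r, c) = (8 + r)/(-2 + (-6 + r)*(2*c)) = (8 + r)/(-2 + 2*c*(-6 + r)))
m(T, -20) - C(-20, 8) = (8 + 28)/(2*(-1 - 6*(-20) - 20*28)) - (-1)*8/10 = (½)*36/(-1 + 120 - 560) - 1*(-⅘) = (½)*36/(-441) + ⅘ = (½)*(-1/441)*36 + ⅘ = -2/49 + ⅘ = 186/245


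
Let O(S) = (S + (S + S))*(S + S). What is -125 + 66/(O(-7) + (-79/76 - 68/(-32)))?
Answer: -1865531/14951 ≈ -124.78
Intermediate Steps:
O(S) = 6*S**2 (O(S) = (S + 2*S)*(2*S) = (3*S)*(2*S) = 6*S**2)
-125 + 66/(O(-7) + (-79/76 - 68/(-32))) = -125 + 66/(6*(-7)**2 + (-79/76 - 68/(-32))) = -125 + 66/(6*49 + (-79*1/76 - 68*(-1/32))) = -125 + 66/(294 + (-79/76 + 17/8)) = -125 + 66/(294 + 165/152) = -125 + 66/(44853/152) = -125 + (152/44853)*66 = -125 + 3344/14951 = -1865531/14951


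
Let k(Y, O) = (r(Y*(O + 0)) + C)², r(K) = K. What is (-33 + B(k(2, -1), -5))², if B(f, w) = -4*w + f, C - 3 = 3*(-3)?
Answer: 2601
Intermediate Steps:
C = -6 (C = 3 + 3*(-3) = 3 - 9 = -6)
k(Y, O) = (-6 + O*Y)² (k(Y, O) = (Y*(O + 0) - 6)² = (Y*O - 6)² = (O*Y - 6)² = (-6 + O*Y)²)
B(f, w) = f - 4*w
(-33 + B(k(2, -1), -5))² = (-33 + ((-6 - 1*2)² - 4*(-5)))² = (-33 + ((-6 - 2)² + 20))² = (-33 + ((-8)² + 20))² = (-33 + (64 + 20))² = (-33 + 84)² = 51² = 2601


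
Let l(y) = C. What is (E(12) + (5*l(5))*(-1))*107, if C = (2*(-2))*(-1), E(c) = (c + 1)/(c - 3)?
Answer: -17869/9 ≈ -1985.4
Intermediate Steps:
E(c) = (1 + c)/(-3 + c)
C = 4 (C = -4*(-1) = 4)
l(y) = 4
(E(12) + (5*l(5))*(-1))*107 = ((1 + 12)/(-3 + 12) + (5*4)*(-1))*107 = (13/9 + 20*(-1))*107 = ((⅑)*13 - 20)*107 = (13/9 - 20)*107 = -167/9*107 = -17869/9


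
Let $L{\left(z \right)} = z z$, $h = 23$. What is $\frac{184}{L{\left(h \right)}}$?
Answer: $\frac{8}{23} \approx 0.34783$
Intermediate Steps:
$L{\left(z \right)} = z^{2}$
$\frac{184}{L{\left(h \right)}} = \frac{184}{23^{2}} = \frac{184}{529} = 184 \cdot \frac{1}{529} = \frac{8}{23}$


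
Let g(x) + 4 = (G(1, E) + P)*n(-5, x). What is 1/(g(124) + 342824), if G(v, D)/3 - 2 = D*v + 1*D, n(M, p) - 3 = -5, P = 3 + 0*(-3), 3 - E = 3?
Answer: 1/342802 ≈ 2.9171e-6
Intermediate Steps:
E = 0 (E = 3 - 1*3 = 3 - 3 = 0)
P = 3 (P = 3 + 0 = 3)
n(M, p) = -2 (n(M, p) = 3 - 5 = -2)
G(v, D) = 6 + 3*D + 3*D*v (G(v, D) = 6 + 3*(D*v + 1*D) = 6 + 3*(D*v + D) = 6 + 3*(D + D*v) = 6 + (3*D + 3*D*v) = 6 + 3*D + 3*D*v)
g(x) = -22 (g(x) = -4 + ((6 + 3*0 + 3*0*1) + 3)*(-2) = -4 + ((6 + 0 + 0) + 3)*(-2) = -4 + (6 + 3)*(-2) = -4 + 9*(-2) = -4 - 18 = -22)
1/(g(124) + 342824) = 1/(-22 + 342824) = 1/342802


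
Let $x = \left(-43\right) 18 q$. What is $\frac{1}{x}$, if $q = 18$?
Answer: $- \frac{1}{13932} \approx -7.1777 \cdot 10^{-5}$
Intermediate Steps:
$x = -13932$ ($x = \left(-43\right) 18 \cdot 18 = \left(-774\right) 18 = -13932$)
$\frac{1}{x} = \frac{1}{-13932} = - \frac{1}{13932}$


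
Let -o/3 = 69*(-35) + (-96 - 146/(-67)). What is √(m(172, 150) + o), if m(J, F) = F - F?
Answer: √33786291/67 ≈ 86.755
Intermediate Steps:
m(J, F) = 0
o = 504273/67 (o = -3*(69*(-35) + (-96 - 146/(-67))) = -3*(-2415 + (-96 - 146*(-1)/67)) = -3*(-2415 + (-96 - 1*(-146/67))) = -3*(-2415 + (-96 + 146/67)) = -3*(-2415 - 6286/67) = -3*(-168091/67) = 504273/67 ≈ 7526.5)
√(m(172, 150) + o) = √(0 + 504273/67) = √(504273/67) = √33786291/67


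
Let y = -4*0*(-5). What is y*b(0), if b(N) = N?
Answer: 0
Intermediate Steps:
y = 0 (y = 0*(-5) = 0)
y*b(0) = 0*0 = 0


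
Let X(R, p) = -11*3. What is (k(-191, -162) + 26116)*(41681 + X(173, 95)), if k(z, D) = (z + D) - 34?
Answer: 1071561392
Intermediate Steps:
X(R, p) = -33
k(z, D) = -34 + D + z (k(z, D) = (D + z) - 34 = -34 + D + z)
(k(-191, -162) + 26116)*(41681 + X(173, 95)) = ((-34 - 162 - 191) + 26116)*(41681 - 33) = (-387 + 26116)*41648 = 25729*41648 = 1071561392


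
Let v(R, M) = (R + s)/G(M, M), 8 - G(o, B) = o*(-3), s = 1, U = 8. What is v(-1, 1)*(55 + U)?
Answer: 0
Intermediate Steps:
G(o, B) = 8 + 3*o (G(o, B) = 8 - o*(-3) = 8 - (-3)*o = 8 + 3*o)
v(R, M) = (1 + R)/(8 + 3*M) (v(R, M) = (R + 1)/(8 + 3*M) = (1 + R)/(8 + 3*M))
v(-1, 1)*(55 + U) = ((1 - 1)/(8 + 3*1))*(55 + 8) = (0/(8 + 3))*63 = (0/11)*63 = ((1/11)*0)*63 = 0*63 = 0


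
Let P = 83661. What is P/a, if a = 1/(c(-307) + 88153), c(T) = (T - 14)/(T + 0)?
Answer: 2264142072012/307 ≈ 7.3751e+9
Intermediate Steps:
c(T) = (-14 + T)/T
a = 307/27063292 (a = 1/((-14 - 307)/(-307) + 88153) = 1/(-1/307*(-321) + 88153) = 1/(321/307 + 88153) = 1/(27063292/307) = 307/27063292 ≈ 1.1344e-5)
P/a = 83661/(307/27063292) = 83661*(27063292/307) = 2264142072012/307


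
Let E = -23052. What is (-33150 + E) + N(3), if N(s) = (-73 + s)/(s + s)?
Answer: -168641/3 ≈ -56214.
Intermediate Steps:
N(s) = (-73 + s)/(2*s) (N(s) = (-73 + s)/((2*s)) = (-73 + s)*(1/(2*s)) = (-73 + s)/(2*s))
(-33150 + E) + N(3) = (-33150 - 23052) + (1/2)*(-73 + 3)/3 = -56202 + (1/2)*(1/3)*(-70) = -56202 - 35/3 = -168641/3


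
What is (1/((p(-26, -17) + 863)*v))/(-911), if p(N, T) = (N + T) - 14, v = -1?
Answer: 1/734266 ≈ 1.3619e-6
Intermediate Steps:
p(N, T) = -14 + N + T
(1/((p(-26, -17) + 863)*v))/(-911) = (1/(((-14 - 26 - 17) + 863)*(-1)))/(-911) = (-1/(-57 + 863))*(-1/911) = (-1/806)*(-1/911) = ((1/806)*(-1))*(-1/911) = -1/806*(-1/911) = 1/734266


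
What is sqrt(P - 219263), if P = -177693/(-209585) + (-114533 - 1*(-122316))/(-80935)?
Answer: I*sqrt(100943179915608579965619)/678510479 ≈ 468.25*I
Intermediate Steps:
P = 510015316/678510479 (P = -177693*(-1/209585) + (-114533 + 122316)*(-1/80935) = 177693/209585 + 7783*(-1/80935) = 177693/209585 - 7783/80935 = 510015316/678510479 ≈ 0.75167)
sqrt(P - 219263) = sqrt(510015316/678510479 - 219263) = sqrt(-148771733141661/678510479) = I*sqrt(100943179915608579965619)/678510479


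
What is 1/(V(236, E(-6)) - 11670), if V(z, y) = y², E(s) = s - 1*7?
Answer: -1/11501 ≈ -8.6949e-5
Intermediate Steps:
E(s) = -7 + s (E(s) = s - 7 = -7 + s)
1/(V(236, E(-6)) - 11670) = 1/((-7 - 6)² - 11670) = 1/((-13)² - 11670) = 1/(169 - 11670) = 1/(-11501) = -1/11501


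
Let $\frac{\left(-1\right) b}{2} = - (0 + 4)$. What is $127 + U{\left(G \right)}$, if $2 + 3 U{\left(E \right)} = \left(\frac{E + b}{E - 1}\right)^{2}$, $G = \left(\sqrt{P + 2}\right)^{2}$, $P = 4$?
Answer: $\frac{9671}{75} \approx 128.95$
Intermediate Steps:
$b = 8$ ($b = - 2 \left(- (0 + 4)\right) = - 2 \left(\left(-1\right) 4\right) = \left(-2\right) \left(-4\right) = 8$)
$G = 6$ ($G = \left(\sqrt{4 + 2}\right)^{2} = \left(\sqrt{6}\right)^{2} = 6$)
$U{\left(E \right)} = - \frac{2}{3} + \frac{\left(8 + E\right)^{2}}{3 \left(-1 + E\right)^{2}}$ ($U{\left(E \right)} = - \frac{2}{3} + \frac{\left(\frac{E + 8}{E - 1}\right)^{2}}{3} = - \frac{2}{3} + \frac{\left(\frac{8 + E}{-1 + E}\right)^{2}}{3} = - \frac{2}{3} + \frac{\frac{1}{\left(-1 + E\right)^{2}} \left(8 + E\right)^{2}}{3} = - \frac{2}{3} + \frac{\left(8 + E\right)^{2}}{3 \left(-1 + E\right)^{2}}$)
$127 + U{\left(G \right)} = 127 - \left(\frac{2}{3} - \frac{\left(8 + 6\right)^{2}}{3 \left(-1 + 6\right)^{2}}\right) = 127 - \left(\frac{2}{3} - \frac{14^{2}}{3 \cdot 25}\right) = 127 - \left(\frac{2}{3} - \frac{196}{75}\right) = 127 + \left(- \frac{2}{3} + \frac{196}{75}\right) = 127 + \frac{146}{75} = \frac{9671}{75}$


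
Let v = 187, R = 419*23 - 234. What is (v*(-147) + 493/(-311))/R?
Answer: -8549572/2924333 ≈ -2.9236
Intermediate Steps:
R = 9403 (R = 9637 - 234 = 9403)
(v*(-147) + 493/(-311))/R = (187*(-147) + 493/(-311))/9403 = (-27489 + 493*(-1/311))*(1/9403) = (-27489 - 493/311)*(1/9403) = -8549572/311*1/9403 = -8549572/2924333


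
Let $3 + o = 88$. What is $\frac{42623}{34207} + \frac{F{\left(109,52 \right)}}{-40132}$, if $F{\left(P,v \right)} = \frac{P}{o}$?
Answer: $\frac{1840413943}{1477058260} \approx 1.246$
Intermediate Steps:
$o = 85$ ($o = -3 + 88 = 85$)
$F{\left(P,v \right)} = \frac{P}{85}$
$\frac{42623}{34207} + \frac{F{\left(109,52 \right)}}{-40132} = \frac{42623}{34207} + \frac{\frac{1}{85} \cdot 109}{-40132} = 42623 \cdot \frac{1}{34207} + \frac{109}{85} \left(- \frac{1}{40132}\right) = \frac{42623}{34207} - \frac{109}{3411220} = \frac{1840413943}{1477058260}$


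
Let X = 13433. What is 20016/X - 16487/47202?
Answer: 723325361/634064466 ≈ 1.1408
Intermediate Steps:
20016/X - 16487/47202 = 20016/13433 - 16487/47202 = 723325361/634064466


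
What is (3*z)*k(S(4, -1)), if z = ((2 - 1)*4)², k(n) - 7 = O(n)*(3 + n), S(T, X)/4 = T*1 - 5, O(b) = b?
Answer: 528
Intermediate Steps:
S(T, X) = -20 + 4*T (S(T, X) = 4*(T*1 - 5) = 4*(T - 5) = 4*(-5 + T) = -20 + 4*T)
k(n) = 7 + n*(3 + n)
z = 16 (z = (1*4)² = 4² = 16)
(3*z)*k(S(4, -1)) = (3*16)*(7 + (-20 + 4*4)² + 3*(-20 + 4*4)) = 48*(7 + (-20 + 16)² + 3*(-20 + 16)) = 48*(7 + (-4)² + 3*(-4)) = 48*(7 + 16 - 12) = 48*11 = 528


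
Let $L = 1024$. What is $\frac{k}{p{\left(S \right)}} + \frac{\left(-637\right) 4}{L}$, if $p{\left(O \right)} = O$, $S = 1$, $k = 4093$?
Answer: $\frac{1047171}{256} \approx 4090.5$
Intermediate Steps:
$\frac{k}{p{\left(S \right)}} + \frac{\left(-637\right) 4}{L} = \frac{4093}{1} + \frac{\left(-637\right) 4}{1024} = 4093 \cdot 1 - \frac{637}{256} = 4093 - \frac{637}{256} = \frac{1047171}{256}$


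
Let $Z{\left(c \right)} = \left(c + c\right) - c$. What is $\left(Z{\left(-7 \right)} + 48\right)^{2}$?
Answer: $1681$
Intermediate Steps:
$Z{\left(c \right)} = c$ ($Z{\left(c \right)} = 2 c - c = c$)
$\left(Z{\left(-7 \right)} + 48\right)^{2} = \left(-7 + 48\right)^{2} = 41^{2} = 1681$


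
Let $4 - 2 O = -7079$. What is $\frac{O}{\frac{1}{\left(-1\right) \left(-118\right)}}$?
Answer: $417897$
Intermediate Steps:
$O = \frac{7083}{2}$ ($O = 2 - - \frac{7079}{2} = 2 + \frac{7079}{2} = \frac{7083}{2} \approx 3541.5$)
$\frac{O}{\frac{1}{\left(-1\right) \left(-118\right)}} = \frac{7083}{2 \frac{1}{\left(-1\right) \left(-118\right)}} = \frac{7083}{2 \cdot \frac{1}{118}} = \frac{7083 \frac{1}{\frac{1}{118}}}{2} = \frac{7083}{2} \cdot 118 = 417897$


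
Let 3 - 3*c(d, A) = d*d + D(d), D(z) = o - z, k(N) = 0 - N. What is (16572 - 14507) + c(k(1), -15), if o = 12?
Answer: 6184/3 ≈ 2061.3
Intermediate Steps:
k(N) = -N
D(z) = 12 - z
c(d, A) = -3 - d²/3 + d/3 (c(d, A) = 1 - (d*d + (12 - d))/3 = 1 - (d² + (12 - d))/3 = 1 - (12 + d² - d)/3 = 1 + (-4 - d²/3 + d/3) = -3 - d²/3 + d/3)
(16572 - 14507) + c(k(1), -15) = (16572 - 14507) + (-3 - (-1*1)²/3 + (-1*1)/3) = 2065 + (-3 - ⅓*(-1)² + (⅓)*(-1)) = 2065 + (-3 - ⅓*1 - ⅓) = 2065 + (-3 - ⅓ - ⅓) = 2065 - 11/3 = 6184/3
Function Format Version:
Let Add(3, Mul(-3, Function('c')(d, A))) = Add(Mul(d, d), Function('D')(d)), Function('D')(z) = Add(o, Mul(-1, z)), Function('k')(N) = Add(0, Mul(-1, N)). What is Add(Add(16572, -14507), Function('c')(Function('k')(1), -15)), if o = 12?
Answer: Rational(6184, 3) ≈ 2061.3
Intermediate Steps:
Function('k')(N) = Mul(-1, N)
Function('D')(z) = Add(12, Mul(-1, z))
Function('c')(d, A) = Add(-3, Mul(Rational(-1, 3), Pow(d, 2)), Mul(Rational(1, 3), d)) (Function('c')(d, A) = Add(1, Mul(Rational(-1, 3), Add(Mul(d, d), Add(12, Mul(-1, d))))) = Add(1, Mul(Rational(-1, 3), Add(Pow(d, 2), Add(12, Mul(-1, d))))) = Add(1, Mul(Rational(-1, 3), Add(12, Pow(d, 2), Mul(-1, d)))) = Add(1, Add(-4, Mul(Rational(-1, 3), Pow(d, 2)), Mul(Rational(1, 3), d))) = Add(-3, Mul(Rational(-1, 3), Pow(d, 2)), Mul(Rational(1, 3), d)))
Add(Add(16572, -14507), Function('c')(Function('k')(1), -15)) = Add(Add(16572, -14507), Add(-3, Mul(Rational(-1, 3), Pow(Mul(-1, 1), 2)), Mul(Rational(1, 3), Mul(-1, 1)))) = Add(2065, Add(-3, Mul(Rational(-1, 3), Pow(-1, 2)), Mul(Rational(1, 3), -1))) = Add(2065, Add(-3, Mul(Rational(-1, 3), 1), Rational(-1, 3))) = Add(2065, Add(-3, Rational(-1, 3), Rational(-1, 3))) = Add(2065, Rational(-11, 3)) = Rational(6184, 3)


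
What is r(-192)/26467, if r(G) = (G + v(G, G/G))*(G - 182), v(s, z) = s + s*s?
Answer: -718080/1393 ≈ -515.49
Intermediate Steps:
v(s, z) = s + s**2
r(G) = (-182 + G)*(G + G*(1 + G)) (r(G) = (G + G*(1 + G))*(G - 182) = (G + G*(1 + G))*(-182 + G) = (-182 + G)*(G + G*(1 + G)))
r(-192)/26467 = -192*(-364 + (-192)**2 - 180*(-192))/26467 = -192*(-364 + 36864 + 34560)*(1/26467) = -192*71060*(1/26467) = -13643520*1/26467 = -718080/1393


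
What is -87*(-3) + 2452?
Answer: 2713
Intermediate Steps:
-87*(-3) + 2452 = 261 + 2452 = 2713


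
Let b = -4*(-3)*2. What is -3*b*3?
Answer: -216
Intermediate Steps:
b = 24 (b = 12*2 = 24)
-3*b*3 = -3*24*3 = -72*3 = -216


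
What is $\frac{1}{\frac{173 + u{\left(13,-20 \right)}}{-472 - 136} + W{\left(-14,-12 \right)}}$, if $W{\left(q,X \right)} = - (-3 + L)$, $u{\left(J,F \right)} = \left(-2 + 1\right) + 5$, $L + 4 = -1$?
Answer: $\frac{608}{4687} \approx 0.12972$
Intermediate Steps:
$L = -5$ ($L = -4 - 1 = -5$)
$u{\left(J,F \right)} = 4$ ($u{\left(J,F \right)} = -1 + 5 = 4$)
$W{\left(q,X \right)} = 8$ ($W{\left(q,X \right)} = - (-3 - 5) = \left(-1\right) \left(-8\right) = 8$)
$\frac{1}{\frac{173 + u{\left(13,-20 \right)}}{-472 - 136} + W{\left(-14,-12 \right)}} = \frac{1}{\frac{173 + 4}{-472 - 136} + 8} = \frac{1}{\frac{177}{-608} + 8} = \frac{1}{177 \left(- \frac{1}{608}\right) + 8} = \frac{1}{- \frac{177}{608} + 8} = \frac{1}{\frac{4687}{608}} = \frac{608}{4687}$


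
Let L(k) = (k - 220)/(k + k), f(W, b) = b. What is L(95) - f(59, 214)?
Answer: -8157/38 ≈ -214.66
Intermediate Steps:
L(k) = (-220 + k)/(2*k) (L(k) = (-220 + k)/((2*k)) = (-220 + k)*(1/(2*k)) = (-220 + k)/(2*k))
L(95) - f(59, 214) = (1/2)*(-220 + 95)/95 - 1*214 = (1/2)*(1/95)*(-125) - 214 = -25/38 - 214 = -8157/38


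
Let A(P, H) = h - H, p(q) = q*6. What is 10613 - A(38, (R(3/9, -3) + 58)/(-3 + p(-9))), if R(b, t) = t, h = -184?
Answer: 615374/57 ≈ 10796.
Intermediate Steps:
p(q) = 6*q
A(P, H) = -184 - H
10613 - A(38, (R(3/9, -3) + 58)/(-3 + p(-9))) = 10613 - (-184 - (-3 + 58)/(-3 + 6*(-9))) = 10613 - (-184 - 55/(-3 - 54)) = 10613 - (-184 - 55/(-57)) = 10613 - (-184 - 55*(-1)/57) = 10613 - (-184 - 1*(-55/57)) = 10613 - (-184 + 55/57) = 10613 - 1*(-10433/57) = 10613 + 10433/57 = 615374/57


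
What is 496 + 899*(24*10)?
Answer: 216256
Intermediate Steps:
496 + 899*(24*10) = 496 + 899*240 = 496 + 215760 = 216256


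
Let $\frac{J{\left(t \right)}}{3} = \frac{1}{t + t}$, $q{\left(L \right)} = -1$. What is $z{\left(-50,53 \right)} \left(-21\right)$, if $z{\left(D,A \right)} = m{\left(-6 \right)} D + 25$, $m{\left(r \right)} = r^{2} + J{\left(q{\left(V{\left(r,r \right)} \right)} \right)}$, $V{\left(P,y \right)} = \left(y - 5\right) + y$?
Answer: $35700$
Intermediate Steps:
$V{\left(P,y \right)} = -5 + 2 y$ ($V{\left(P,y \right)} = \left(-5 + y\right) + y = -5 + 2 y$)
$J{\left(t \right)} = \frac{3}{2 t}$ ($J{\left(t \right)} = \frac{3}{t + t} = \frac{3}{2 t}$)
$m{\left(r \right)} = - \frac{3}{2} + r^{2}$ ($m{\left(r \right)} = r^{2} + \frac{3}{2 \left(-1\right)} = r^{2} + \frac{3}{2} \left(-1\right) = r^{2} - \frac{3}{2} = - \frac{3}{2} + r^{2}$)
$z{\left(D,A \right)} = 25 + \frac{69 D}{2}$ ($z{\left(D,A \right)} = \left(- \frac{3}{2} + \left(-6\right)^{2}\right) D + 25 = \left(- \frac{3}{2} + 36\right) D + 25 = \frac{69 D}{2} + 25 = 25 + \frac{69 D}{2}$)
$z{\left(-50,53 \right)} \left(-21\right) = \left(25 + \frac{69}{2} \left(-50\right)\right) \left(-21\right) = \left(25 - 1725\right) \left(-21\right) = \left(-1700\right) \left(-21\right) = 35700$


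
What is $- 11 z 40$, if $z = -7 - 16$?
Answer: $10120$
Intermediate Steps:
$z = -23$
$- 11 z 40 = \left(-11\right) \left(-23\right) 40 = 253 \cdot 40 = 10120$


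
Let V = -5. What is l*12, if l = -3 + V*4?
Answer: -276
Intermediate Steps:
l = -23 (l = -3 - 5*4 = -3 - 20 = -23)
l*12 = -23*12 = -276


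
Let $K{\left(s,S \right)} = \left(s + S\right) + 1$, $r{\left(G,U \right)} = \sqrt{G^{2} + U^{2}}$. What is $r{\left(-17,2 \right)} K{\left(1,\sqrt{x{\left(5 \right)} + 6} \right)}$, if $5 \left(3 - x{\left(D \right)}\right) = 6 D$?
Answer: $\sqrt{293} \left(2 + \sqrt{3}\right) \approx 63.882$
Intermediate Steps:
$x{\left(D \right)} = 3 - \frac{6 D}{5}$
$K{\left(s,S \right)} = 1 + S + s$ ($K{\left(s,S \right)} = \left(S + s\right) + 1 = 1 + S + s$)
$r{\left(-17,2 \right)} K{\left(1,\sqrt{x{\left(5 \right)} + 6} \right)} = \sqrt{\left(-17\right)^{2} + 2^{2}} \left(1 + \sqrt{\left(3 - 6\right) + 6} + 1\right) = \sqrt{289 + 4} \left(1 + \sqrt{\left(3 - 6\right) + 6} + 1\right) = \sqrt{293} \left(1 + \sqrt{-3 + 6} + 1\right) = \sqrt{293} \left(1 + \sqrt{3} + 1\right) = \sqrt{293} \left(2 + \sqrt{3}\right)$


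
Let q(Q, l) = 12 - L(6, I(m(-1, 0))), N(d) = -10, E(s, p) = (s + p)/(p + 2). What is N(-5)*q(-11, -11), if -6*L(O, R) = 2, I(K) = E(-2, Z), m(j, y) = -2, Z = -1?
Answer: -370/3 ≈ -123.33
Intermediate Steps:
E(s, p) = (p + s)/(2 + p)
I(K) = -3 (I(K) = (-1 - 2)/(2 - 1) = -3/1 = 1*(-3) = -3)
L(O, R) = -⅓ (L(O, R) = -⅙*2 = -⅓)
q(Q, l) = 37/3 (q(Q, l) = 12 - 1*(-⅓) = 12 + ⅓ = 37/3)
N(-5)*q(-11, -11) = -10*37/3 = -370/3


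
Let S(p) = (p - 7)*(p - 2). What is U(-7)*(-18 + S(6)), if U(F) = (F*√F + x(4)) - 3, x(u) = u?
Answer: -22 + 154*I*√7 ≈ -22.0 + 407.45*I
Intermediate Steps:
S(p) = (-7 + p)*(-2 + p)
U(F) = 1 + F^(3/2) (U(F) = (F*√F + 4) - 3 = (F^(3/2) + 4) - 3 = (4 + F^(3/2)) - 3 = 1 + F^(3/2))
U(-7)*(-18 + S(6)) = (1 + (-7)^(3/2))*(-18 + (14 + 6² - 9*6)) = (1 - 7*I*√7)*(-18 + (14 + 36 - 54)) = (1 - 7*I*√7)*(-18 - 4) = (1 - 7*I*√7)*(-22) = -22 + 154*I*√7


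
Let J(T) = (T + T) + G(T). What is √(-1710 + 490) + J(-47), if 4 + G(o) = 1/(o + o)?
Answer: -9213/94 + 2*I*√305 ≈ -98.011 + 34.929*I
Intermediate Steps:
G(o) = -4 + 1/(2*o) (G(o) = -4 + 1/(o + o) = -4 + 1/(2*o))
J(T) = -4 + 1/(2*T) + 2*T (J(T) = (T + T) + (-4 + 1/(2*T)) = 2*T + (-4 + 1/(2*T)) = -4 + 1/(2*T) + 2*T)
√(-1710 + 490) + J(-47) = √(-1710 + 490) + (-4 + (½)/(-47) + 2*(-47)) = √(-1220) + (-4 + (½)*(-1/47) - 94) = 2*I*√305 + (-4 - 1/94 - 94) = 2*I*√305 - 9213/94 = -9213/94 + 2*I*√305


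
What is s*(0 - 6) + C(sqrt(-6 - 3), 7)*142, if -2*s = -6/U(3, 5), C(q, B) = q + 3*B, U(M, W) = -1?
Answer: 3000 + 426*I ≈ 3000.0 + 426.0*I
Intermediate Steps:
s = -3 (s = -(-3)/(-1) = -(-3)*(-1) = -1/2*6 = -3)
s*(0 - 6) + C(sqrt(-6 - 3), 7)*142 = -3*(0 - 6) + (sqrt(-6 - 3) + 3*7)*142 = -3*(-6) + (sqrt(-9) + 21)*142 = 18 + (3*I + 21)*142 = 18 + (21 + 3*I)*142 = 18 + (2982 + 426*I) = 3000 + 426*I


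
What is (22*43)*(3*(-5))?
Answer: -14190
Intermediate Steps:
(22*43)*(3*(-5)) = 946*(-15) = -14190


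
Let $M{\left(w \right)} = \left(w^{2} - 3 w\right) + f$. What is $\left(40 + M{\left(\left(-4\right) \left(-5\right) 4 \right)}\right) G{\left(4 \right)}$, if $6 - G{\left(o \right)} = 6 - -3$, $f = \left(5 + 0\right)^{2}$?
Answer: $-18675$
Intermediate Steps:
$f = 25$ ($f = 5^{2} = 25$)
$G{\left(o \right)} = -3$ ($G{\left(o \right)} = 6 - \left(6 - -3\right) = 6 - \left(6 + 3\right) = 6 - 9 = -3$)
$M{\left(w \right)} = 25 + w^{2} - 3 w$ ($M{\left(w \right)} = \left(w^{2} - 3 w\right) + 25 = 25 + w^{2} - 3 w$)
$\left(40 + M{\left(\left(-4\right) \left(-5\right) 4 \right)}\right) G{\left(4 \right)} = \left(40 + \left(25 + \left(\left(-4\right) \left(-5\right) 4\right)^{2} - 3 \left(-4\right) \left(-5\right) 4\right)\right) \left(-3\right) = \left(40 + \left(25 + \left(20 \cdot 4\right)^{2} - 3 \cdot 20 \cdot 4\right)\right) \left(-3\right) = \left(40 + \left(25 + 80^{2} - 240\right)\right) \left(-3\right) = \left(40 + \left(25 + 6400 - 240\right)\right) \left(-3\right) = \left(40 + 6185\right) \left(-3\right) = 6225 \left(-3\right) = -18675$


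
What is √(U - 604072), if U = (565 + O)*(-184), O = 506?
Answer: 4*I*√50071 ≈ 895.06*I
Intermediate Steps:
U = -197064 (U = (565 + 506)*(-184) = 1071*(-184) = -197064)
√(U - 604072) = √(-197064 - 604072) = √(-801136) = 4*I*√50071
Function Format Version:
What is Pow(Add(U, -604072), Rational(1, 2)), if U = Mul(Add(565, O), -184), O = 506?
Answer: Mul(4, I, Pow(50071, Rational(1, 2))) ≈ Mul(895.06, I)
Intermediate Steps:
U = -197064 (U = Mul(Add(565, 506), -184) = Mul(1071, -184) = -197064)
Pow(Add(U, -604072), Rational(1, 2)) = Pow(Add(-197064, -604072), Rational(1, 2)) = Pow(-801136, Rational(1, 2)) = Mul(4, I, Pow(50071, Rational(1, 2)))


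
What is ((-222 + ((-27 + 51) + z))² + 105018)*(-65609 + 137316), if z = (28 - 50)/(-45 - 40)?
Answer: 74665911481198/7225 ≈ 1.0334e+10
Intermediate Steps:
z = 22/85 (z = -22/(-85) = -22*(-1/85) = 22/85 ≈ 0.25882)
((-222 + ((-27 + 51) + z))² + 105018)*(-65609 + 137316) = ((-222 + ((-27 + 51) + 22/85))² + 105018)*(-65609 + 137316) = ((-222 + (24 + 22/85))² + 105018)*71707 = ((-222 + 2062/85)² + 105018)*71707 = ((-16808/85)² + 105018)*71707 = (282508864/7225 + 105018)*71707 = (1041263914/7225)*71707 = 74665911481198/7225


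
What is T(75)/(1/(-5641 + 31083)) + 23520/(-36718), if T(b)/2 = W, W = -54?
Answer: -50445696984/18359 ≈ -2.7477e+6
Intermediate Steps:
T(b) = -108 (T(b) = 2*(-54) = -108)
T(75)/(1/(-5641 + 31083)) + 23520/(-36718) = -108/(1/(-5641 + 31083)) + 23520/(-36718) = -108/(1/25442) + 23520*(-1/36718) = -108/1/25442 - 11760/18359 = -108*25442 - 11760/18359 = -2747736 - 11760/18359 = -50445696984/18359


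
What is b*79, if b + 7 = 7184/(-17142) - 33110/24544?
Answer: -72858311927/105183312 ≈ -692.68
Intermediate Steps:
b = -922257113/105183312 (b = -7 + (7184/(-17142) - 33110/24544) = -7 + (7184*(-1/17142) - 33110*1/24544) = -7 + (-3592/8571 - 16555/12272) = -7 - 185973929/105183312 = -922257113/105183312 ≈ -8.7681)
b*79 = -922257113/105183312*79 = -72858311927/105183312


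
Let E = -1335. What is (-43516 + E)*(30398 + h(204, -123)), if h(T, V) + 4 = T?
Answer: -1372350898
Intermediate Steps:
h(T, V) = -4 + T
(-43516 + E)*(30398 + h(204, -123)) = (-43516 - 1335)*(30398 + (-4 + 204)) = -44851*(30398 + 200) = -44851*30598 = -1372350898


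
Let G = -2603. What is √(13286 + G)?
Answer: 3*√1187 ≈ 103.36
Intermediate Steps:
√(13286 + G) = √(13286 - 2603) = √10683 = 3*√1187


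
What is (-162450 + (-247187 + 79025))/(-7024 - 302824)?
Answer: 82653/77462 ≈ 1.0670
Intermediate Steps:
(-162450 + (-247187 + 79025))/(-7024 - 302824) = (-162450 - 168162)/(-309848) = -330612*(-1/309848) = 82653/77462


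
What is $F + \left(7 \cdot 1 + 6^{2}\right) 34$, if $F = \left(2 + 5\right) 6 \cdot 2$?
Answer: $1546$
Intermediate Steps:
$F = 84$ ($F = 7 \cdot 6 \cdot 2 = 42 \cdot 2 = 84$)
$F + \left(7 \cdot 1 + 6^{2}\right) 34 = 84 + \left(7 \cdot 1 + 6^{2}\right) 34 = 84 + \left(7 + 36\right) 34 = 84 + 43 \cdot 34 = 84 + 1462 = 1546$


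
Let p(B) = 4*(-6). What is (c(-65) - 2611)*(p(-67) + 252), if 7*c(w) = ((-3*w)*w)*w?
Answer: 183676344/7 ≈ 2.6239e+7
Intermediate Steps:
p(B) = -24
c(w) = -3*w**3/7 (c(w) = (((-3*w)*w)*w)/7 = ((-3*w**2)*w)/7 = (-3*w**3)/7 = -3*w**3/7)
(c(-65) - 2611)*(p(-67) + 252) = (-3/7*(-65)**3 - 2611)*(-24 + 252) = (-3/7*(-274625) - 2611)*228 = (823875/7 - 2611)*228 = (805598/7)*228 = 183676344/7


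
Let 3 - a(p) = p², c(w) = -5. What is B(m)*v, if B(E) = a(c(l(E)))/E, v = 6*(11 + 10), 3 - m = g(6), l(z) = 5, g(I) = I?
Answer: 924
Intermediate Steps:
m = -3 (m = 3 - 1*6 = 3 - 6 = -3)
a(p) = 3 - p²
v = 126 (v = 6*21 = 126)
B(E) = -22/E (B(E) = (3 - 1*(-5)²)/E = (3 - 1*25)/E = (3 - 25)/E = -22/E)
B(m)*v = -22/(-3)*126 = -22*(-⅓)*126 = (22/3)*126 = 924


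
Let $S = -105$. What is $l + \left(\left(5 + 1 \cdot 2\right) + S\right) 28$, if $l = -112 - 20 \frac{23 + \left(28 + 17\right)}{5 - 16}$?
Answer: $- \frac{30056}{11} \approx -2732.4$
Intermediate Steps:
$l = \frac{128}{11}$ ($l = -112 - 20 \frac{23 + 45}{-11} = -112 - 20 \cdot 68 \left(- \frac{1}{11}\right) = -112 - - \frac{1360}{11} = -112 + \frac{1360}{11} = \frac{128}{11} \approx 11.636$)
$l + \left(\left(5 + 1 \cdot 2\right) + S\right) 28 = \frac{128}{11} + \left(\left(5 + 1 \cdot 2\right) - 105\right) 28 = \frac{128}{11} + \left(\left(5 + 2\right) - 105\right) 28 = \frac{128}{11} + \left(7 - 105\right) 28 = \frac{128}{11} - 2744 = - \frac{30056}{11}$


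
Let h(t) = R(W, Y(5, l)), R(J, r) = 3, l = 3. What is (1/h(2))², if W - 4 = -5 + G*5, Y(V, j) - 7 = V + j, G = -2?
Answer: ⅑ ≈ 0.11111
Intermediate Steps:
Y(V, j) = 7 + V + j (Y(V, j) = 7 + (V + j) = 7 + V + j)
W = -11 (W = 4 + (-5 - 2*5) = 4 + (-5 - 10) = 4 - 15 = -11)
h(t) = 3
(1/h(2))² = (1/3)² = (⅓)² = ⅑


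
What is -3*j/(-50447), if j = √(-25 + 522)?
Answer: 3*√497/50447 ≈ 0.0013258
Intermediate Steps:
j = √497 ≈ 22.293
-3*j/(-50447) = -3*√497/(-50447) = -3*√497*(-1/50447) = 3*√497/50447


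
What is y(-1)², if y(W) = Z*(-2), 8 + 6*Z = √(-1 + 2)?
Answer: 49/9 ≈ 5.4444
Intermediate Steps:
Z = -7/6 (Z = -4/3 + √(-1 + 2)/6 = -4/3 + √1/6 = -4/3 + (⅙)*1 = -4/3 + ⅙ = -7/6 ≈ -1.1667)
y(W) = 7/3 (y(W) = -7/6*(-2) = 7/3)
y(-1)² = (7/3)² = 49/9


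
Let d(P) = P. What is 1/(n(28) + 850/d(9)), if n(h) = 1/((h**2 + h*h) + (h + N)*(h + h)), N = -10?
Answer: 23184/2189609 ≈ 0.010588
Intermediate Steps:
n(h) = 1/(2*h**2 + 2*h*(-10 + h)) (n(h) = 1/((h**2 + h*h) + (h - 10)*(h + h)) = 1/((h**2 + h**2) + (-10 + h)*(2*h)) = 1/(2*h**2 + 2*h*(-10 + h)))
1/(n(28) + 850/d(9)) = 1/((1/4)/(28*(-5 + 28)) + 850/9) = 1/((1/4)*(1/28)/23 + 850*(1/9)) = 1/((1/4)*(1/28)*(1/23) + 850/9) = 1/(1/2576 + 850/9) = 1/(2189609/23184) = 23184/2189609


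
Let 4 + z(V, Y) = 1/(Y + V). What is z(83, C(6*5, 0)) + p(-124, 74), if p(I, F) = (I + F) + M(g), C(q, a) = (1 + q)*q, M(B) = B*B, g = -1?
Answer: -53688/1013 ≈ -52.999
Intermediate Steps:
M(B) = B²
C(q, a) = q*(1 + q)
p(I, F) = 1 + F + I (p(I, F) = (I + F) + (-1)² = (F + I) + 1 = 1 + F + I)
z(V, Y) = -4 + 1/(V + Y) (z(V, Y) = -4 + 1/(Y + V) = -4 + 1/(V + Y))
z(83, C(6*5, 0)) + p(-124, 74) = (1 - 4*83 - 4*6*5*(1 + 6*5))/(83 + (6*5)*(1 + 6*5)) + (1 + 74 - 124) = (1 - 332 - 120*(1 + 30))/(83 + 30*(1 + 30)) - 49 = (1 - 332 - 120*31)/(83 + 30*31) - 49 = (1 - 332 - 4*930)/(83 + 930) - 49 = (1 - 332 - 3720)/1013 - 49 = (1/1013)*(-4051) - 49 = -4051/1013 - 49 = -53688/1013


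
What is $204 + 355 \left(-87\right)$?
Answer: $-30681$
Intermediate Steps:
$204 + 355 \left(-87\right) = 204 - 30885 = -30681$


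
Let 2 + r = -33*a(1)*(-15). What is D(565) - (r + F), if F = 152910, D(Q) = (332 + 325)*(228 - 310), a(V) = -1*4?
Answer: -204802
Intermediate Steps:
a(V) = -4
D(Q) = -53874 (D(Q) = 657*(-82) = -53874)
r = -1982 (r = -2 - 33*(-4)*(-15) = -2 + 132*(-15) = -2 - 1980 = -1982)
D(565) - (r + F) = -53874 - (-1982 + 152910) = -53874 - 1*150928 = -53874 - 150928 = -204802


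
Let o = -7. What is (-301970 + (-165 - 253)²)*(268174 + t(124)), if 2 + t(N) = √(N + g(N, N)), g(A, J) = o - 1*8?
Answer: -34123814312 - 127246*√109 ≈ -3.4125e+10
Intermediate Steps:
g(A, J) = -15 (g(A, J) = -7 - 1*8 = -7 - 8 = -15)
t(N) = -2 + √(-15 + N) (t(N) = -2 + √(N - 15) = -2 + √(-15 + N))
(-301970 + (-165 - 253)²)*(268174 + t(124)) = (-301970 + (-165 - 253)²)*(268174 + (-2 + √(-15 + 124))) = (-301970 + (-418)²)*(268174 + (-2 + √109)) = (-301970 + 174724)*(268172 + √109) = -127246*(268172 + √109) = -34123814312 - 127246*√109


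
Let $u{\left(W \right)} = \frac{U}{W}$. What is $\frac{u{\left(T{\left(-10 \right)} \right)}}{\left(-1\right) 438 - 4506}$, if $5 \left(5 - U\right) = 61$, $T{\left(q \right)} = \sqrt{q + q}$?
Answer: $- \frac{3 i \sqrt{5}}{20600} \approx - 0.00032564 i$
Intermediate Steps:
$T{\left(q \right)} = \sqrt{2} \sqrt{q}$ ($T{\left(q \right)} = \sqrt{2 q} = \sqrt{2} \sqrt{q}$)
$U = - \frac{36}{5}$ ($U = 5 - \frac{61}{5} = - \frac{36}{5} \approx -7.2$)
$u{\left(W \right)} = - \frac{36}{5 W}$
$\frac{u{\left(T{\left(-10 \right)} \right)}}{\left(-1\right) 438 - 4506} = \frac{\left(- \frac{36}{5}\right) \frac{1}{\sqrt{2} \sqrt{-10}}}{\left(-1\right) 438 - 4506} = \frac{\left(- \frac{36}{5}\right) \frac{1}{\sqrt{2} i \sqrt{10}}}{-438 - 4506} = \frac{\left(- \frac{36}{5}\right) \frac{1}{2 i \sqrt{5}}}{-4944} = - \frac{36 \left(- \frac{i \sqrt{5}}{10}\right)}{5} \left(- \frac{1}{4944}\right) = \frac{18 i \sqrt{5}}{25} \left(- \frac{1}{4944}\right) = - \frac{3 i \sqrt{5}}{20600}$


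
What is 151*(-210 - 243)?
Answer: -68403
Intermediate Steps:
151*(-210 - 243) = 151*(-453) = -68403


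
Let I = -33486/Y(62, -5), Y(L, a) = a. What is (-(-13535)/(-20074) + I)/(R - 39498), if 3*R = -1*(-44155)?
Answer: -2016390867/7461405430 ≈ -0.27024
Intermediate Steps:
I = 33486/5 (I = -33486/(-5) = -33486*(-⅕) = 33486/5 ≈ 6697.2)
R = 44155/3 (R = (-1*(-44155))/3 = (⅓)*44155 = 44155/3 ≈ 14718.)
(-(-13535)/(-20074) + I)/(R - 39498) = (-(-13535)/(-20074) + 33486/5)/(44155/3 - 39498) = (-(-13535)*(-1)/20074 + 33486/5)/(-74339/3) = (-1*13535/20074 + 33486/5)*(-3/74339) = (-13535/20074 + 33486/5)*(-3/74339) = (672130289/100370)*(-3/74339) = -2016390867/7461405430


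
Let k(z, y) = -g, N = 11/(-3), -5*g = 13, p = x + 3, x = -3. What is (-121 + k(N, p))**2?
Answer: 350464/25 ≈ 14019.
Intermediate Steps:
p = 0 (p = -3 + 3 = 0)
g = -13/5 (g = -1/5*13 = -13/5 ≈ -2.6000)
N = -11/3 (N = 11*(-1/3) = -11/3 ≈ -3.6667)
k(z, y) = 13/5 (k(z, y) = -1*(-13/5) = 13/5)
(-121 + k(N, p))**2 = (-121 + 13/5)**2 = (-592/5)**2 = 350464/25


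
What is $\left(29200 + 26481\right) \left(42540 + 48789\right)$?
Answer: $5085290049$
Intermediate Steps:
$\left(29200 + 26481\right) \left(42540 + 48789\right) = 55681 \cdot 91329 = 5085290049$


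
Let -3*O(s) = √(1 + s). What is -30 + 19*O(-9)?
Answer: -30 - 38*I*√2/3 ≈ -30.0 - 17.913*I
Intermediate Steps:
O(s) = -√(1 + s)/3
-30 + 19*O(-9) = -30 + 19*(-√(1 - 9)/3) = -30 + 19*(-2*I*√2/3) = -30 - 38*I*√2/3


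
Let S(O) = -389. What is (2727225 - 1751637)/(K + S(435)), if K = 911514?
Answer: 975588/911125 ≈ 1.0708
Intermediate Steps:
(2727225 - 1751637)/(K + S(435)) = (2727225 - 1751637)/(911514 - 389) = 975588/911125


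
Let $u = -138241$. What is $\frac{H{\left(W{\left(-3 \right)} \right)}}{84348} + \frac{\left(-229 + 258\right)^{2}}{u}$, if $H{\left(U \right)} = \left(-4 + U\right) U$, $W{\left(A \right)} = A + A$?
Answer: $- \frac{5220184}{971695989} \approx -0.0053722$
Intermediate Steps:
$W{\left(A \right)} = 2 A$
$H{\left(U \right)} = U \left(-4 + U\right)$
$\frac{H{\left(W{\left(-3 \right)} \right)}}{84348} + \frac{\left(-229 + 258\right)^{2}}{u} = \frac{2 \left(-3\right) \left(-4 + 2 \left(-3\right)\right)}{84348} + \frac{\left(-229 + 258\right)^{2}}{-138241} = - 6 \left(-4 - 6\right) \frac{1}{84348} + 29^{2} \left(- \frac{1}{138241}\right) = \left(-6\right) \left(-10\right) \frac{1}{84348} + 841 \left(- \frac{1}{138241}\right) = 60 \cdot \frac{1}{84348} - \frac{841}{138241} = \frac{5}{7029} - \frac{841}{138241} = - \frac{5220184}{971695989}$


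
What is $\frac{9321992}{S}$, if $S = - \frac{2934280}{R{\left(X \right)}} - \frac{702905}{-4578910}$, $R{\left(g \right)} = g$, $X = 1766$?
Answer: $- \frac{1076870531121136}{191922324351} \approx -5611.0$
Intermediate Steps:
$S = - \frac{191922324351}{115519358}$ ($S = - \frac{2934280}{1766} - \frac{702905}{-4578910} = \left(-2934280\right) \frac{1}{1766} - - \frac{20083}{130826} = - \frac{1467140}{883} + \frac{20083}{130826} = - \frac{191922324351}{115519358} \approx -1661.4$)
$\frac{9321992}{S} = \frac{9321992}{- \frac{191922324351}{115519358}} = 9321992 \left(- \frac{115519358}{191922324351}\right) = - \frac{1076870531121136}{191922324351}$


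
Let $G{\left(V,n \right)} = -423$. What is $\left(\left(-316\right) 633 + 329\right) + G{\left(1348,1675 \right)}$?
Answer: $-200122$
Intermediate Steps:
$\left(\left(-316\right) 633 + 329\right) + G{\left(1348,1675 \right)} = \left(\left(-316\right) 633 + 329\right) - 423 = \left(-200028 + 329\right) - 423 = -199699 - 423 = -200122$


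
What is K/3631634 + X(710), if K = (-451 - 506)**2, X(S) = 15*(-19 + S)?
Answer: 37642802259/3631634 ≈ 10365.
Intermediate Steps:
X(S) = -285 + 15*S
K = 915849 (K = (-957)**2 = 915849)
K/3631634 + X(710) = 915849/3631634 + (-285 + 15*710) = 915849*(1/3631634) + (-285 + 10650) = 915849/3631634 + 10365 = 37642802259/3631634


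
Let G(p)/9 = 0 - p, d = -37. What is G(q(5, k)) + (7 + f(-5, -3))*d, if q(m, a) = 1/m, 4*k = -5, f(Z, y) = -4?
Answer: -564/5 ≈ -112.80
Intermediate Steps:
k = -5/4 (k = (¼)*(-5) = -5/4 ≈ -1.2500)
G(p) = -9*p (G(p) = 9*(0 - p) = 9*(-p) = -9*p)
G(q(5, k)) + (7 + f(-5, -3))*d = -9/5 + (7 - 4)*(-37) = -9*⅕ + 3*(-37) = -9/5 - 111 = -564/5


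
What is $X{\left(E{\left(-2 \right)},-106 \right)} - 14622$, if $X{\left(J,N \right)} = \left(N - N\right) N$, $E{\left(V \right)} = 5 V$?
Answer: $-14622$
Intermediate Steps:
$X{\left(J,N \right)} = 0$ ($X{\left(J,N \right)} = 0 N = 0$)
$X{\left(E{\left(-2 \right)},-106 \right)} - 14622 = 0 - 14622 = -14622$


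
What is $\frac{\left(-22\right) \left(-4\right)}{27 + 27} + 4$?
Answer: $\frac{152}{27} \approx 5.6296$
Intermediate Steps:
$\frac{\left(-22\right) \left(-4\right)}{27 + 27} + 4 = \frac{88}{54} + 4 = 88 \cdot \frac{1}{54} + 4 = \frac{44}{27} + 4 = \frac{152}{27}$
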